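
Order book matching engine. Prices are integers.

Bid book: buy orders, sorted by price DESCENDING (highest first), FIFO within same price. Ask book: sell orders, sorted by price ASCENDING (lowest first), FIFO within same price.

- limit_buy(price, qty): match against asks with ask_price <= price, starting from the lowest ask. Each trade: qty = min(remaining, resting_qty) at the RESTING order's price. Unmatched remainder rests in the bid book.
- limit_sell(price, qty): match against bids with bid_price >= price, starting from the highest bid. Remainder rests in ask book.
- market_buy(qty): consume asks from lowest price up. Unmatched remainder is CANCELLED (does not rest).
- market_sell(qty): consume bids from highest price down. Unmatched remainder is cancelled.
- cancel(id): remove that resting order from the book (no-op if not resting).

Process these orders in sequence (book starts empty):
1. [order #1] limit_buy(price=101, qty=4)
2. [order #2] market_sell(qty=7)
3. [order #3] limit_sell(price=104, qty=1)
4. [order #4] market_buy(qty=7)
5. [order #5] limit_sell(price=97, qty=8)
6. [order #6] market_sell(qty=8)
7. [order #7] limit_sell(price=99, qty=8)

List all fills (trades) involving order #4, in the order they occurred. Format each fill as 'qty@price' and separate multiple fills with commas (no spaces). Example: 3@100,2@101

After op 1 [order #1] limit_buy(price=101, qty=4): fills=none; bids=[#1:4@101] asks=[-]
After op 2 [order #2] market_sell(qty=7): fills=#1x#2:4@101; bids=[-] asks=[-]
After op 3 [order #3] limit_sell(price=104, qty=1): fills=none; bids=[-] asks=[#3:1@104]
After op 4 [order #4] market_buy(qty=7): fills=#4x#3:1@104; bids=[-] asks=[-]
After op 5 [order #5] limit_sell(price=97, qty=8): fills=none; bids=[-] asks=[#5:8@97]
After op 6 [order #6] market_sell(qty=8): fills=none; bids=[-] asks=[#5:8@97]
After op 7 [order #7] limit_sell(price=99, qty=8): fills=none; bids=[-] asks=[#5:8@97 #7:8@99]

Answer: 1@104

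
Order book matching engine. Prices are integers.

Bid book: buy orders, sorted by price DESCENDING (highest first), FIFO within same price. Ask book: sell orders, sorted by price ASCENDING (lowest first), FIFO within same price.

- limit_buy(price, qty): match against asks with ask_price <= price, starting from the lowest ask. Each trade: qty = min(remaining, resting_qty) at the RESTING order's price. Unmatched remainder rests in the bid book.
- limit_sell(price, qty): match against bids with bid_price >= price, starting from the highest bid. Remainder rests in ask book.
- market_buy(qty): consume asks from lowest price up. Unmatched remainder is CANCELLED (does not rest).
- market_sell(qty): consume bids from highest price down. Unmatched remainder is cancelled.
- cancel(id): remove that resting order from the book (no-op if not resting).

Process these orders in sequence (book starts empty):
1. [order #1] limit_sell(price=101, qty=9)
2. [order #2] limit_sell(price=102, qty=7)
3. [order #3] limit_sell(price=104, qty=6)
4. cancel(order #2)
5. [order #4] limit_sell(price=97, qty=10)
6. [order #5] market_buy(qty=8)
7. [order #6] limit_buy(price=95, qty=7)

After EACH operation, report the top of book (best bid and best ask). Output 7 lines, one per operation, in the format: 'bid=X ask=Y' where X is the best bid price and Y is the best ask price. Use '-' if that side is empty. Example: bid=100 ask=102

Answer: bid=- ask=101
bid=- ask=101
bid=- ask=101
bid=- ask=101
bid=- ask=97
bid=- ask=97
bid=95 ask=97

Derivation:
After op 1 [order #1] limit_sell(price=101, qty=9): fills=none; bids=[-] asks=[#1:9@101]
After op 2 [order #2] limit_sell(price=102, qty=7): fills=none; bids=[-] asks=[#1:9@101 #2:7@102]
After op 3 [order #3] limit_sell(price=104, qty=6): fills=none; bids=[-] asks=[#1:9@101 #2:7@102 #3:6@104]
After op 4 cancel(order #2): fills=none; bids=[-] asks=[#1:9@101 #3:6@104]
After op 5 [order #4] limit_sell(price=97, qty=10): fills=none; bids=[-] asks=[#4:10@97 #1:9@101 #3:6@104]
After op 6 [order #5] market_buy(qty=8): fills=#5x#4:8@97; bids=[-] asks=[#4:2@97 #1:9@101 #3:6@104]
After op 7 [order #6] limit_buy(price=95, qty=7): fills=none; bids=[#6:7@95] asks=[#4:2@97 #1:9@101 #3:6@104]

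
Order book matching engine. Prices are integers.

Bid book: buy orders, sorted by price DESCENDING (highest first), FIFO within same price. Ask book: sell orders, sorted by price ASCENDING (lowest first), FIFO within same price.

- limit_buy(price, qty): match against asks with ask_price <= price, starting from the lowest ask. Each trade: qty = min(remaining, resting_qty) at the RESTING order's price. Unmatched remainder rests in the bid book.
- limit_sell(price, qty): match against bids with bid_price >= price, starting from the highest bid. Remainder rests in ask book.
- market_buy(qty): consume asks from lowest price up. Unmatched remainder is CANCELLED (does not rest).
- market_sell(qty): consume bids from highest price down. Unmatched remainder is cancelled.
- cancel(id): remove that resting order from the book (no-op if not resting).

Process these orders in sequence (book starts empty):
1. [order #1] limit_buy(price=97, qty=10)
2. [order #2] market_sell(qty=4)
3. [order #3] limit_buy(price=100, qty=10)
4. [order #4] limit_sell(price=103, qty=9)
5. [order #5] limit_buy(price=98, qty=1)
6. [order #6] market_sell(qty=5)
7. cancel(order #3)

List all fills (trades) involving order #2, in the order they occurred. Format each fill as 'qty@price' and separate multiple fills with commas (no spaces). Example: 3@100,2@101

After op 1 [order #1] limit_buy(price=97, qty=10): fills=none; bids=[#1:10@97] asks=[-]
After op 2 [order #2] market_sell(qty=4): fills=#1x#2:4@97; bids=[#1:6@97] asks=[-]
After op 3 [order #3] limit_buy(price=100, qty=10): fills=none; bids=[#3:10@100 #1:6@97] asks=[-]
After op 4 [order #4] limit_sell(price=103, qty=9): fills=none; bids=[#3:10@100 #1:6@97] asks=[#4:9@103]
After op 5 [order #5] limit_buy(price=98, qty=1): fills=none; bids=[#3:10@100 #5:1@98 #1:6@97] asks=[#4:9@103]
After op 6 [order #6] market_sell(qty=5): fills=#3x#6:5@100; bids=[#3:5@100 #5:1@98 #1:6@97] asks=[#4:9@103]
After op 7 cancel(order #3): fills=none; bids=[#5:1@98 #1:6@97] asks=[#4:9@103]

Answer: 4@97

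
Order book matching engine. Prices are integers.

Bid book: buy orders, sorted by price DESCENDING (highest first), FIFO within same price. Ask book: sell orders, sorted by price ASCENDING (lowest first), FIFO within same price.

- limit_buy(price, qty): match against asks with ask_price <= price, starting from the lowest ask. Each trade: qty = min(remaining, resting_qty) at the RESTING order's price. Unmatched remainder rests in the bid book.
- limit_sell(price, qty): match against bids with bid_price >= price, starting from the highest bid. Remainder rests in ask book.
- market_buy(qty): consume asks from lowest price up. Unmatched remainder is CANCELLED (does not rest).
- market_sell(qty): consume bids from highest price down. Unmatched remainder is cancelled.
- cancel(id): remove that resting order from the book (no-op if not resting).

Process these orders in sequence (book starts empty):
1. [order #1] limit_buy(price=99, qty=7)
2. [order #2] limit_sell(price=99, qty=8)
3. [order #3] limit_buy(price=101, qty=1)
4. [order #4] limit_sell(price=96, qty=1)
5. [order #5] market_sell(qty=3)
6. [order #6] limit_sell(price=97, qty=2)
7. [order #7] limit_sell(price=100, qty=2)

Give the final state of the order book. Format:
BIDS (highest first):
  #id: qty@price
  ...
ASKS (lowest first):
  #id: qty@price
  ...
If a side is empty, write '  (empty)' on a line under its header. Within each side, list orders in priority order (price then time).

Answer: BIDS (highest first):
  (empty)
ASKS (lowest first):
  #4: 1@96
  #6: 2@97
  #7: 2@100

Derivation:
After op 1 [order #1] limit_buy(price=99, qty=7): fills=none; bids=[#1:7@99] asks=[-]
After op 2 [order #2] limit_sell(price=99, qty=8): fills=#1x#2:7@99; bids=[-] asks=[#2:1@99]
After op 3 [order #3] limit_buy(price=101, qty=1): fills=#3x#2:1@99; bids=[-] asks=[-]
After op 4 [order #4] limit_sell(price=96, qty=1): fills=none; bids=[-] asks=[#4:1@96]
After op 5 [order #5] market_sell(qty=3): fills=none; bids=[-] asks=[#4:1@96]
After op 6 [order #6] limit_sell(price=97, qty=2): fills=none; bids=[-] asks=[#4:1@96 #6:2@97]
After op 7 [order #7] limit_sell(price=100, qty=2): fills=none; bids=[-] asks=[#4:1@96 #6:2@97 #7:2@100]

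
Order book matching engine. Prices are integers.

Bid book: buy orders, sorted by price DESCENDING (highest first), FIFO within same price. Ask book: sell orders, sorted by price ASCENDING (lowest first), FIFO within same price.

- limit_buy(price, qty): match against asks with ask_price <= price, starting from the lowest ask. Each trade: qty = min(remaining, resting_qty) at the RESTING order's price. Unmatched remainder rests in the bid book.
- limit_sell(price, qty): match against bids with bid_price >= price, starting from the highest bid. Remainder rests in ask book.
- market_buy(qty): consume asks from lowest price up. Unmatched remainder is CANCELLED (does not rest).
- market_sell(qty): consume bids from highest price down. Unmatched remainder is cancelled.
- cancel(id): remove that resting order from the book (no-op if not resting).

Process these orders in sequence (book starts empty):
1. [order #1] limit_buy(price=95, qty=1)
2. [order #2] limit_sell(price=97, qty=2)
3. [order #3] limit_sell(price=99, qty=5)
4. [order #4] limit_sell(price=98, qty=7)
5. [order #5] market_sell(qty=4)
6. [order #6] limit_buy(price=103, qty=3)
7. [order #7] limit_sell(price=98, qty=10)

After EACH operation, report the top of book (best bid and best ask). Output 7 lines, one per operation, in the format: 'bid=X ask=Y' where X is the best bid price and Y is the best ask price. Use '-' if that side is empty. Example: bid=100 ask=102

Answer: bid=95 ask=-
bid=95 ask=97
bid=95 ask=97
bid=95 ask=97
bid=- ask=97
bid=- ask=98
bid=- ask=98

Derivation:
After op 1 [order #1] limit_buy(price=95, qty=1): fills=none; bids=[#1:1@95] asks=[-]
After op 2 [order #2] limit_sell(price=97, qty=2): fills=none; bids=[#1:1@95] asks=[#2:2@97]
After op 3 [order #3] limit_sell(price=99, qty=5): fills=none; bids=[#1:1@95] asks=[#2:2@97 #3:5@99]
After op 4 [order #4] limit_sell(price=98, qty=7): fills=none; bids=[#1:1@95] asks=[#2:2@97 #4:7@98 #3:5@99]
After op 5 [order #5] market_sell(qty=4): fills=#1x#5:1@95; bids=[-] asks=[#2:2@97 #4:7@98 #3:5@99]
After op 6 [order #6] limit_buy(price=103, qty=3): fills=#6x#2:2@97 #6x#4:1@98; bids=[-] asks=[#4:6@98 #3:5@99]
After op 7 [order #7] limit_sell(price=98, qty=10): fills=none; bids=[-] asks=[#4:6@98 #7:10@98 #3:5@99]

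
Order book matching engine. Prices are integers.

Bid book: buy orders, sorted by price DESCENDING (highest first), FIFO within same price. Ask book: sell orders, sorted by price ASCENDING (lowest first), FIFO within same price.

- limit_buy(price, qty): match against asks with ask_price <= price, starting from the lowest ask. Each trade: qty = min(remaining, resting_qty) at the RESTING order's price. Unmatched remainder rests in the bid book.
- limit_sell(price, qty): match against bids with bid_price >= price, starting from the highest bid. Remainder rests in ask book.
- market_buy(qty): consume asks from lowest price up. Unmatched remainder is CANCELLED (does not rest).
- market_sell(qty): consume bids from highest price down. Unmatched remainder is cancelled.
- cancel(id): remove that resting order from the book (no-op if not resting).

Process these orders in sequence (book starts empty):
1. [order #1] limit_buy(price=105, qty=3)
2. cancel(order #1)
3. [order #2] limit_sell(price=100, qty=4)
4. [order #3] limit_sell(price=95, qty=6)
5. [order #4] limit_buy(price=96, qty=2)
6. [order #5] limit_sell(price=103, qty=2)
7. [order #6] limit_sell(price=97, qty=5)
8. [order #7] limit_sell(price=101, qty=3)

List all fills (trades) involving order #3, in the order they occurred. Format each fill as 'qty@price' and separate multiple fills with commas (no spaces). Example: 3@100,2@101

Answer: 2@95

Derivation:
After op 1 [order #1] limit_buy(price=105, qty=3): fills=none; bids=[#1:3@105] asks=[-]
After op 2 cancel(order #1): fills=none; bids=[-] asks=[-]
After op 3 [order #2] limit_sell(price=100, qty=4): fills=none; bids=[-] asks=[#2:4@100]
After op 4 [order #3] limit_sell(price=95, qty=6): fills=none; bids=[-] asks=[#3:6@95 #2:4@100]
After op 5 [order #4] limit_buy(price=96, qty=2): fills=#4x#3:2@95; bids=[-] asks=[#3:4@95 #2:4@100]
After op 6 [order #5] limit_sell(price=103, qty=2): fills=none; bids=[-] asks=[#3:4@95 #2:4@100 #5:2@103]
After op 7 [order #6] limit_sell(price=97, qty=5): fills=none; bids=[-] asks=[#3:4@95 #6:5@97 #2:4@100 #5:2@103]
After op 8 [order #7] limit_sell(price=101, qty=3): fills=none; bids=[-] asks=[#3:4@95 #6:5@97 #2:4@100 #7:3@101 #5:2@103]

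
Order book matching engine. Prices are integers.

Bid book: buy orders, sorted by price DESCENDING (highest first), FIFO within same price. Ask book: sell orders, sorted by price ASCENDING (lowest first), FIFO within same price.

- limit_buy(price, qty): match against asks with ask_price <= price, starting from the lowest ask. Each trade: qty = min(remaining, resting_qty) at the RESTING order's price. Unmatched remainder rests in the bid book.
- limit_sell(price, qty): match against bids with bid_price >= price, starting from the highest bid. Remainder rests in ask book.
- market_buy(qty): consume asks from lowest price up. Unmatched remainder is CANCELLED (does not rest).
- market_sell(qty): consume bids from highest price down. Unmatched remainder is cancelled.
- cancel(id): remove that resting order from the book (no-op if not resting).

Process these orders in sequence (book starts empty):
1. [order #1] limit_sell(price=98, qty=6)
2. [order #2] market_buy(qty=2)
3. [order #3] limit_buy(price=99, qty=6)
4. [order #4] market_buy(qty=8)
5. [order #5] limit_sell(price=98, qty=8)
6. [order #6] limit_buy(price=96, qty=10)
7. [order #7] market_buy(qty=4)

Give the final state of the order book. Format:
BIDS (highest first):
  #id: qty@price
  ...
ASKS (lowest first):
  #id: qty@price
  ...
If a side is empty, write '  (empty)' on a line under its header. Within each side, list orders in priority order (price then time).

Answer: BIDS (highest first):
  #6: 10@96
ASKS (lowest first):
  #5: 2@98

Derivation:
After op 1 [order #1] limit_sell(price=98, qty=6): fills=none; bids=[-] asks=[#1:6@98]
After op 2 [order #2] market_buy(qty=2): fills=#2x#1:2@98; bids=[-] asks=[#1:4@98]
After op 3 [order #3] limit_buy(price=99, qty=6): fills=#3x#1:4@98; bids=[#3:2@99] asks=[-]
After op 4 [order #4] market_buy(qty=8): fills=none; bids=[#3:2@99] asks=[-]
After op 5 [order #5] limit_sell(price=98, qty=8): fills=#3x#5:2@99; bids=[-] asks=[#5:6@98]
After op 6 [order #6] limit_buy(price=96, qty=10): fills=none; bids=[#6:10@96] asks=[#5:6@98]
After op 7 [order #7] market_buy(qty=4): fills=#7x#5:4@98; bids=[#6:10@96] asks=[#5:2@98]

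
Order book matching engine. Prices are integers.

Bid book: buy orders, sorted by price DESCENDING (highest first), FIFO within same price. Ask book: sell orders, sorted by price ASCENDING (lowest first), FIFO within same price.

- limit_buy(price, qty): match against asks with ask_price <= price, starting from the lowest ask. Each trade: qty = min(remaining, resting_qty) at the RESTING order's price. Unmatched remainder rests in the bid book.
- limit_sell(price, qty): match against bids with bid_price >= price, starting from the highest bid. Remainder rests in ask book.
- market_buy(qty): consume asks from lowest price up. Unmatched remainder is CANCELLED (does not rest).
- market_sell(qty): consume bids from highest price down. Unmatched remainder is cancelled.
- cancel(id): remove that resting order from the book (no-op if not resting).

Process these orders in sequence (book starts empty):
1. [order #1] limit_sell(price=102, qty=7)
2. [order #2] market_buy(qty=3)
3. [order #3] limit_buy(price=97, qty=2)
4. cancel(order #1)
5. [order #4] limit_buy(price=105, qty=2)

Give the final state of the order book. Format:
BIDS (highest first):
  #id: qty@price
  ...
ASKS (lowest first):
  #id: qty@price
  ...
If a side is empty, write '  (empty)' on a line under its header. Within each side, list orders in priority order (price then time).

Answer: BIDS (highest first):
  #4: 2@105
  #3: 2@97
ASKS (lowest first):
  (empty)

Derivation:
After op 1 [order #1] limit_sell(price=102, qty=7): fills=none; bids=[-] asks=[#1:7@102]
After op 2 [order #2] market_buy(qty=3): fills=#2x#1:3@102; bids=[-] asks=[#1:4@102]
After op 3 [order #3] limit_buy(price=97, qty=2): fills=none; bids=[#3:2@97] asks=[#1:4@102]
After op 4 cancel(order #1): fills=none; bids=[#3:2@97] asks=[-]
After op 5 [order #4] limit_buy(price=105, qty=2): fills=none; bids=[#4:2@105 #3:2@97] asks=[-]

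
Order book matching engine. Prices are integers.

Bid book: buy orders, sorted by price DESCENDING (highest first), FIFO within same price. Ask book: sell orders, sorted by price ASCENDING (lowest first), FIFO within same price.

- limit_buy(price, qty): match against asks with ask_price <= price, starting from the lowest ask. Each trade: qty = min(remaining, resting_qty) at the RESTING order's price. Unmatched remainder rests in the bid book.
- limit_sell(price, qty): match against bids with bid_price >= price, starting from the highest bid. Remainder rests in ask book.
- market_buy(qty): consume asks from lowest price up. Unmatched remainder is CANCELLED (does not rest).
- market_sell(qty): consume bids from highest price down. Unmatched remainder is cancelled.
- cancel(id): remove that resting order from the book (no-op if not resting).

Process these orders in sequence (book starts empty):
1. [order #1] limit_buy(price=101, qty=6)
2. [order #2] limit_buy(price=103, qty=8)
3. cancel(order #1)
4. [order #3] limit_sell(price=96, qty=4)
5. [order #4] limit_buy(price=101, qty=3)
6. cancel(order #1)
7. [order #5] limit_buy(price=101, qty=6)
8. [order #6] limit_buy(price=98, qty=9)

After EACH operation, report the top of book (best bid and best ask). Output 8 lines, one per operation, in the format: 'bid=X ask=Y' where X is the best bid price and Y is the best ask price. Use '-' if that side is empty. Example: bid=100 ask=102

After op 1 [order #1] limit_buy(price=101, qty=6): fills=none; bids=[#1:6@101] asks=[-]
After op 2 [order #2] limit_buy(price=103, qty=8): fills=none; bids=[#2:8@103 #1:6@101] asks=[-]
After op 3 cancel(order #1): fills=none; bids=[#2:8@103] asks=[-]
After op 4 [order #3] limit_sell(price=96, qty=4): fills=#2x#3:4@103; bids=[#2:4@103] asks=[-]
After op 5 [order #4] limit_buy(price=101, qty=3): fills=none; bids=[#2:4@103 #4:3@101] asks=[-]
After op 6 cancel(order #1): fills=none; bids=[#2:4@103 #4:3@101] asks=[-]
After op 7 [order #5] limit_buy(price=101, qty=6): fills=none; bids=[#2:4@103 #4:3@101 #5:6@101] asks=[-]
After op 8 [order #6] limit_buy(price=98, qty=9): fills=none; bids=[#2:4@103 #4:3@101 #5:6@101 #6:9@98] asks=[-]

Answer: bid=101 ask=-
bid=103 ask=-
bid=103 ask=-
bid=103 ask=-
bid=103 ask=-
bid=103 ask=-
bid=103 ask=-
bid=103 ask=-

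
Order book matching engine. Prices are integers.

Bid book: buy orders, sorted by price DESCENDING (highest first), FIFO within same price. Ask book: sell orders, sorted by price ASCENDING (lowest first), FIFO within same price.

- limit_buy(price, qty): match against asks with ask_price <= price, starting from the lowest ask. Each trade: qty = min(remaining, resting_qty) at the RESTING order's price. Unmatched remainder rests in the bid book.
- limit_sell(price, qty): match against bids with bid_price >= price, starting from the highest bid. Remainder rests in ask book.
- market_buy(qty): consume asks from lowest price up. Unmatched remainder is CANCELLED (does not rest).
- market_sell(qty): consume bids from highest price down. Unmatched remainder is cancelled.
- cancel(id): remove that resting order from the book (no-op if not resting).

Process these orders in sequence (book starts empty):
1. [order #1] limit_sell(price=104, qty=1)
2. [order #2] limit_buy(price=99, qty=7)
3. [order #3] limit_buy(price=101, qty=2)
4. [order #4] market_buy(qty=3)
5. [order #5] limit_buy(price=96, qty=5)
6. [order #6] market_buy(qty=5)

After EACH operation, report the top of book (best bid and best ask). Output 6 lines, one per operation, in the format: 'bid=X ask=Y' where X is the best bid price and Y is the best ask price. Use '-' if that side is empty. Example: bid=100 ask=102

Answer: bid=- ask=104
bid=99 ask=104
bid=101 ask=104
bid=101 ask=-
bid=101 ask=-
bid=101 ask=-

Derivation:
After op 1 [order #1] limit_sell(price=104, qty=1): fills=none; bids=[-] asks=[#1:1@104]
After op 2 [order #2] limit_buy(price=99, qty=7): fills=none; bids=[#2:7@99] asks=[#1:1@104]
After op 3 [order #3] limit_buy(price=101, qty=2): fills=none; bids=[#3:2@101 #2:7@99] asks=[#1:1@104]
After op 4 [order #4] market_buy(qty=3): fills=#4x#1:1@104; bids=[#3:2@101 #2:7@99] asks=[-]
After op 5 [order #5] limit_buy(price=96, qty=5): fills=none; bids=[#3:2@101 #2:7@99 #5:5@96] asks=[-]
After op 6 [order #6] market_buy(qty=5): fills=none; bids=[#3:2@101 #2:7@99 #5:5@96] asks=[-]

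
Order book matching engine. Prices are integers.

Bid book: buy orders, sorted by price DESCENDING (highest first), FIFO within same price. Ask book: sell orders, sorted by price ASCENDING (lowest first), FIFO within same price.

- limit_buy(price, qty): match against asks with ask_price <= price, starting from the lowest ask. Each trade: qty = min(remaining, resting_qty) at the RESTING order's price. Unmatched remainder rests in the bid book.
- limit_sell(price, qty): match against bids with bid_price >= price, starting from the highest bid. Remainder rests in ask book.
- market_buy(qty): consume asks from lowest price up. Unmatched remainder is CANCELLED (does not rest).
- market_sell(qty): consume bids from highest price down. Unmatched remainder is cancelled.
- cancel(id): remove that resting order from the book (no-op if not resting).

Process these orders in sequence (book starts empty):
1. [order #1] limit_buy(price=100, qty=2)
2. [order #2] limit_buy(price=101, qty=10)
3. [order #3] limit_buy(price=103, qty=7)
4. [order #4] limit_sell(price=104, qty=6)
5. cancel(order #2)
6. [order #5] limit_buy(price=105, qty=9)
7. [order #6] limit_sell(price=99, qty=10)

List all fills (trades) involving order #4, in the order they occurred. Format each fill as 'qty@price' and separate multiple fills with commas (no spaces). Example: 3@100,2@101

After op 1 [order #1] limit_buy(price=100, qty=2): fills=none; bids=[#1:2@100] asks=[-]
After op 2 [order #2] limit_buy(price=101, qty=10): fills=none; bids=[#2:10@101 #1:2@100] asks=[-]
After op 3 [order #3] limit_buy(price=103, qty=7): fills=none; bids=[#3:7@103 #2:10@101 #1:2@100] asks=[-]
After op 4 [order #4] limit_sell(price=104, qty=6): fills=none; bids=[#3:7@103 #2:10@101 #1:2@100] asks=[#4:6@104]
After op 5 cancel(order #2): fills=none; bids=[#3:7@103 #1:2@100] asks=[#4:6@104]
After op 6 [order #5] limit_buy(price=105, qty=9): fills=#5x#4:6@104; bids=[#5:3@105 #3:7@103 #1:2@100] asks=[-]
After op 7 [order #6] limit_sell(price=99, qty=10): fills=#5x#6:3@105 #3x#6:7@103; bids=[#1:2@100] asks=[-]

Answer: 6@104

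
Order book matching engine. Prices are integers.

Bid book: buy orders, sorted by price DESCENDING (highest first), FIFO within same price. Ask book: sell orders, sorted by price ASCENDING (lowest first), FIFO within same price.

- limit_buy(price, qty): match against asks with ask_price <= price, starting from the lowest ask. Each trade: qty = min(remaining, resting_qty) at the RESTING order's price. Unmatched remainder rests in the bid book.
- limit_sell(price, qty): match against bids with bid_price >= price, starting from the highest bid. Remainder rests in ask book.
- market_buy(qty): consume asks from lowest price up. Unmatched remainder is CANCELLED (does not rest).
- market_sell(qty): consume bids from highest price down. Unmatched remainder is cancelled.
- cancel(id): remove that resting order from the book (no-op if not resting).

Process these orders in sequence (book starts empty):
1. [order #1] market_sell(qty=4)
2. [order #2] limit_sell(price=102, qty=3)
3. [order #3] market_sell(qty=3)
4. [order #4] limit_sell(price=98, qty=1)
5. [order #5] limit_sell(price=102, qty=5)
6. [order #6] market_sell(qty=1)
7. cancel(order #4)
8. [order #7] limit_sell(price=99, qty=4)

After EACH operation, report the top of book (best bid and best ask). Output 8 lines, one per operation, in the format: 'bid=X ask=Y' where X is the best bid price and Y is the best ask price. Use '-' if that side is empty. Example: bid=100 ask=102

After op 1 [order #1] market_sell(qty=4): fills=none; bids=[-] asks=[-]
After op 2 [order #2] limit_sell(price=102, qty=3): fills=none; bids=[-] asks=[#2:3@102]
After op 3 [order #3] market_sell(qty=3): fills=none; bids=[-] asks=[#2:3@102]
After op 4 [order #4] limit_sell(price=98, qty=1): fills=none; bids=[-] asks=[#4:1@98 #2:3@102]
After op 5 [order #5] limit_sell(price=102, qty=5): fills=none; bids=[-] asks=[#4:1@98 #2:3@102 #5:5@102]
After op 6 [order #6] market_sell(qty=1): fills=none; bids=[-] asks=[#4:1@98 #2:3@102 #5:5@102]
After op 7 cancel(order #4): fills=none; bids=[-] asks=[#2:3@102 #5:5@102]
After op 8 [order #7] limit_sell(price=99, qty=4): fills=none; bids=[-] asks=[#7:4@99 #2:3@102 #5:5@102]

Answer: bid=- ask=-
bid=- ask=102
bid=- ask=102
bid=- ask=98
bid=- ask=98
bid=- ask=98
bid=- ask=102
bid=- ask=99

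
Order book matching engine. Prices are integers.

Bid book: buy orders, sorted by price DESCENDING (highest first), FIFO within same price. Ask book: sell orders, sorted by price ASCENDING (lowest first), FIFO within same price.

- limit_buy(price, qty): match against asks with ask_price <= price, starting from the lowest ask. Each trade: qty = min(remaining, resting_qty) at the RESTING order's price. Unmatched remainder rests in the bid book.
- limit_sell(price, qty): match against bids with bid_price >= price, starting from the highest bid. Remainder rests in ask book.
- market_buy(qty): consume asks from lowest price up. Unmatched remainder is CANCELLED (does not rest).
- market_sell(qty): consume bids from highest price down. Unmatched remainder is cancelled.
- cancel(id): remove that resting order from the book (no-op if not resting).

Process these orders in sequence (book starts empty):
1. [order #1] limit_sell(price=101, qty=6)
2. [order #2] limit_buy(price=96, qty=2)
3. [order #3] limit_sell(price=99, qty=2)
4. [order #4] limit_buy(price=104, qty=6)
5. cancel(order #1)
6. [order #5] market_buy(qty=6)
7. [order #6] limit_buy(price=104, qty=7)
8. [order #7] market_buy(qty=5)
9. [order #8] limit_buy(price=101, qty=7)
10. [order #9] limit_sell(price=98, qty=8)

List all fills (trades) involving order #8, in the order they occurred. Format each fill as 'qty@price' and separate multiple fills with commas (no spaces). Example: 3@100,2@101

After op 1 [order #1] limit_sell(price=101, qty=6): fills=none; bids=[-] asks=[#1:6@101]
After op 2 [order #2] limit_buy(price=96, qty=2): fills=none; bids=[#2:2@96] asks=[#1:6@101]
After op 3 [order #3] limit_sell(price=99, qty=2): fills=none; bids=[#2:2@96] asks=[#3:2@99 #1:6@101]
After op 4 [order #4] limit_buy(price=104, qty=6): fills=#4x#3:2@99 #4x#1:4@101; bids=[#2:2@96] asks=[#1:2@101]
After op 5 cancel(order #1): fills=none; bids=[#2:2@96] asks=[-]
After op 6 [order #5] market_buy(qty=6): fills=none; bids=[#2:2@96] asks=[-]
After op 7 [order #6] limit_buy(price=104, qty=7): fills=none; bids=[#6:7@104 #2:2@96] asks=[-]
After op 8 [order #7] market_buy(qty=5): fills=none; bids=[#6:7@104 #2:2@96] asks=[-]
After op 9 [order #8] limit_buy(price=101, qty=7): fills=none; bids=[#6:7@104 #8:7@101 #2:2@96] asks=[-]
After op 10 [order #9] limit_sell(price=98, qty=8): fills=#6x#9:7@104 #8x#9:1@101; bids=[#8:6@101 #2:2@96] asks=[-]

Answer: 1@101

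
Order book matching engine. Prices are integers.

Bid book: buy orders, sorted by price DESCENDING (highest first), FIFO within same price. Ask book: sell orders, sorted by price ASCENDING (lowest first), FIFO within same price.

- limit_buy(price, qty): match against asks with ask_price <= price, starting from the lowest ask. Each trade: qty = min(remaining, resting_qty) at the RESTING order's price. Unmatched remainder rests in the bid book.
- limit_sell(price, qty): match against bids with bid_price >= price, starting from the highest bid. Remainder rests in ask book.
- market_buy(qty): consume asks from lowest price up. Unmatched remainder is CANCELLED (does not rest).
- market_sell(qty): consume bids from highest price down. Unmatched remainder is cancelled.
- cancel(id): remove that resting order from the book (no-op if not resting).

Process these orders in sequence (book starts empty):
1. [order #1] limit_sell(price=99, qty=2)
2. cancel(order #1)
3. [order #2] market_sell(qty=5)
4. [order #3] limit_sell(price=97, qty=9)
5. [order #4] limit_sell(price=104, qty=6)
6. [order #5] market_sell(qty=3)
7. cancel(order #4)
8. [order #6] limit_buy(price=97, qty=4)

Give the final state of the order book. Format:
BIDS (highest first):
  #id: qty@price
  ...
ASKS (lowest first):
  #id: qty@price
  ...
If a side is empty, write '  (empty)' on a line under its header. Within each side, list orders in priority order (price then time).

After op 1 [order #1] limit_sell(price=99, qty=2): fills=none; bids=[-] asks=[#1:2@99]
After op 2 cancel(order #1): fills=none; bids=[-] asks=[-]
After op 3 [order #2] market_sell(qty=5): fills=none; bids=[-] asks=[-]
After op 4 [order #3] limit_sell(price=97, qty=9): fills=none; bids=[-] asks=[#3:9@97]
After op 5 [order #4] limit_sell(price=104, qty=6): fills=none; bids=[-] asks=[#3:9@97 #4:6@104]
After op 6 [order #5] market_sell(qty=3): fills=none; bids=[-] asks=[#3:9@97 #4:6@104]
After op 7 cancel(order #4): fills=none; bids=[-] asks=[#3:9@97]
After op 8 [order #6] limit_buy(price=97, qty=4): fills=#6x#3:4@97; bids=[-] asks=[#3:5@97]

Answer: BIDS (highest first):
  (empty)
ASKS (lowest first):
  #3: 5@97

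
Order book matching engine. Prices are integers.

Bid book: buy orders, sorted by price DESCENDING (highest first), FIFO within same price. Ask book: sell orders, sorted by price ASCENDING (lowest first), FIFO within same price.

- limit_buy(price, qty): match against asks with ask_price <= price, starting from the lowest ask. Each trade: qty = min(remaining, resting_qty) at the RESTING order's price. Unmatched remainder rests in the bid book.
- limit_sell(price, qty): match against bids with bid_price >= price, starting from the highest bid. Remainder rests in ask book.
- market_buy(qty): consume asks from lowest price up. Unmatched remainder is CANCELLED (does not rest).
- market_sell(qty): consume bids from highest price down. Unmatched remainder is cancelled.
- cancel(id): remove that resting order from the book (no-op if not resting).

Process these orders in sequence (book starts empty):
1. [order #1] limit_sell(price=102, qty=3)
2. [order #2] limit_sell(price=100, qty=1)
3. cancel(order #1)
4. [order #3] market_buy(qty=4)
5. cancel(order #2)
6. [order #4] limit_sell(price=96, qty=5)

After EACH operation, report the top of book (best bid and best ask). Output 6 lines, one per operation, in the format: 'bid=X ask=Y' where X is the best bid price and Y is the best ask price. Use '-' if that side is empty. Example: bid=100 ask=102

After op 1 [order #1] limit_sell(price=102, qty=3): fills=none; bids=[-] asks=[#1:3@102]
After op 2 [order #2] limit_sell(price=100, qty=1): fills=none; bids=[-] asks=[#2:1@100 #1:3@102]
After op 3 cancel(order #1): fills=none; bids=[-] asks=[#2:1@100]
After op 4 [order #3] market_buy(qty=4): fills=#3x#2:1@100; bids=[-] asks=[-]
After op 5 cancel(order #2): fills=none; bids=[-] asks=[-]
After op 6 [order #4] limit_sell(price=96, qty=5): fills=none; bids=[-] asks=[#4:5@96]

Answer: bid=- ask=102
bid=- ask=100
bid=- ask=100
bid=- ask=-
bid=- ask=-
bid=- ask=96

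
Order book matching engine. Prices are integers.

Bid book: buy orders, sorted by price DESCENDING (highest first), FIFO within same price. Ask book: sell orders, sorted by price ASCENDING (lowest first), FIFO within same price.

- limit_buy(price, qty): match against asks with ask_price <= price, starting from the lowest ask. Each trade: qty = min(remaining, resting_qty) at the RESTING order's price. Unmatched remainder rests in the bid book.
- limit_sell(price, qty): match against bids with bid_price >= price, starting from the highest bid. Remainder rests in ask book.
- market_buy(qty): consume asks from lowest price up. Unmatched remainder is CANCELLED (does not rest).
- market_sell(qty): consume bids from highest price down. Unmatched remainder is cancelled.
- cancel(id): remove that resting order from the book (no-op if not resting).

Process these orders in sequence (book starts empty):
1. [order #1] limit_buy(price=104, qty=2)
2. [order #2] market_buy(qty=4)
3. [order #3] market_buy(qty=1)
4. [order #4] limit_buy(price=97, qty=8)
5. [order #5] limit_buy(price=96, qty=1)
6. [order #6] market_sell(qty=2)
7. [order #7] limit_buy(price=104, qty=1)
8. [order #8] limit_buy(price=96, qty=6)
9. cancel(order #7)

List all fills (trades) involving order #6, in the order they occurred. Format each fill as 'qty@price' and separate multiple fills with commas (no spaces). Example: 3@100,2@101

After op 1 [order #1] limit_buy(price=104, qty=2): fills=none; bids=[#1:2@104] asks=[-]
After op 2 [order #2] market_buy(qty=4): fills=none; bids=[#1:2@104] asks=[-]
After op 3 [order #3] market_buy(qty=1): fills=none; bids=[#1:2@104] asks=[-]
After op 4 [order #4] limit_buy(price=97, qty=8): fills=none; bids=[#1:2@104 #4:8@97] asks=[-]
After op 5 [order #5] limit_buy(price=96, qty=1): fills=none; bids=[#1:2@104 #4:8@97 #5:1@96] asks=[-]
After op 6 [order #6] market_sell(qty=2): fills=#1x#6:2@104; bids=[#4:8@97 #5:1@96] asks=[-]
After op 7 [order #7] limit_buy(price=104, qty=1): fills=none; bids=[#7:1@104 #4:8@97 #5:1@96] asks=[-]
After op 8 [order #8] limit_buy(price=96, qty=6): fills=none; bids=[#7:1@104 #4:8@97 #5:1@96 #8:6@96] asks=[-]
After op 9 cancel(order #7): fills=none; bids=[#4:8@97 #5:1@96 #8:6@96] asks=[-]

Answer: 2@104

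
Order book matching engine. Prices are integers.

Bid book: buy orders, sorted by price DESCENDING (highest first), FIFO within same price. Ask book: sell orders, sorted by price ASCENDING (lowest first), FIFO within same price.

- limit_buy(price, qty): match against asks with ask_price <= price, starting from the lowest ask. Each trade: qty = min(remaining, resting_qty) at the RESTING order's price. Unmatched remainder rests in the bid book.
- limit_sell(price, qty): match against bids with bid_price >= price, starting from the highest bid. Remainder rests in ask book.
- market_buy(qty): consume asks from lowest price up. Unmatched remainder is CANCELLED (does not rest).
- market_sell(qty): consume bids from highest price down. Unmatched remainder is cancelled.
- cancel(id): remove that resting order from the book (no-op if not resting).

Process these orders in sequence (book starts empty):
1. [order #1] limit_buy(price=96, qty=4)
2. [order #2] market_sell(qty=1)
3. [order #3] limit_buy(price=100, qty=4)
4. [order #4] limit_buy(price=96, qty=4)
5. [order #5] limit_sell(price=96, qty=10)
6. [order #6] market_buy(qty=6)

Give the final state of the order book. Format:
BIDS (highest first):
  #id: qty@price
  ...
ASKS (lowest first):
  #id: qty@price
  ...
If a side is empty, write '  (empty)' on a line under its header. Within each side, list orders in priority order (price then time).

After op 1 [order #1] limit_buy(price=96, qty=4): fills=none; bids=[#1:4@96] asks=[-]
After op 2 [order #2] market_sell(qty=1): fills=#1x#2:1@96; bids=[#1:3@96] asks=[-]
After op 3 [order #3] limit_buy(price=100, qty=4): fills=none; bids=[#3:4@100 #1:3@96] asks=[-]
After op 4 [order #4] limit_buy(price=96, qty=4): fills=none; bids=[#3:4@100 #1:3@96 #4:4@96] asks=[-]
After op 5 [order #5] limit_sell(price=96, qty=10): fills=#3x#5:4@100 #1x#5:3@96 #4x#5:3@96; bids=[#4:1@96] asks=[-]
After op 6 [order #6] market_buy(qty=6): fills=none; bids=[#4:1@96] asks=[-]

Answer: BIDS (highest first):
  #4: 1@96
ASKS (lowest first):
  (empty)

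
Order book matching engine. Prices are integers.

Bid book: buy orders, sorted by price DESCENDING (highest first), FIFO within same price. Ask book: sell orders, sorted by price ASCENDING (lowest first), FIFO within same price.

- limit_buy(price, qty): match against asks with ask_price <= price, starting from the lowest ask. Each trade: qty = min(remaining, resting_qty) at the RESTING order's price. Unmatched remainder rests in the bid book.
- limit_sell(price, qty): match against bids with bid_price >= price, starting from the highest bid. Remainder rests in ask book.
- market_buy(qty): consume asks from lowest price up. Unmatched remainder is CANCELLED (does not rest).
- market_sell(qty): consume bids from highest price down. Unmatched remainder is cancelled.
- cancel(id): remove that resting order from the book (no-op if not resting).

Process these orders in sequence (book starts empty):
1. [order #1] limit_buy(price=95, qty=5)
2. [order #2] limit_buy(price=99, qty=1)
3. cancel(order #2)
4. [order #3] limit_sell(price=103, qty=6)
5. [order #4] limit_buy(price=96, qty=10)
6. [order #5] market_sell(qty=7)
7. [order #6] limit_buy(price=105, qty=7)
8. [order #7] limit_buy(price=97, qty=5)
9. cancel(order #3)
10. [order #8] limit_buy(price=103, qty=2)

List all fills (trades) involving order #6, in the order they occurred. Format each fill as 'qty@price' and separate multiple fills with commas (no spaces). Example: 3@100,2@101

Answer: 6@103

Derivation:
After op 1 [order #1] limit_buy(price=95, qty=5): fills=none; bids=[#1:5@95] asks=[-]
After op 2 [order #2] limit_buy(price=99, qty=1): fills=none; bids=[#2:1@99 #1:5@95] asks=[-]
After op 3 cancel(order #2): fills=none; bids=[#1:5@95] asks=[-]
After op 4 [order #3] limit_sell(price=103, qty=6): fills=none; bids=[#1:5@95] asks=[#3:6@103]
After op 5 [order #4] limit_buy(price=96, qty=10): fills=none; bids=[#4:10@96 #1:5@95] asks=[#3:6@103]
After op 6 [order #5] market_sell(qty=7): fills=#4x#5:7@96; bids=[#4:3@96 #1:5@95] asks=[#3:6@103]
After op 7 [order #6] limit_buy(price=105, qty=7): fills=#6x#3:6@103; bids=[#6:1@105 #4:3@96 #1:5@95] asks=[-]
After op 8 [order #7] limit_buy(price=97, qty=5): fills=none; bids=[#6:1@105 #7:5@97 #4:3@96 #1:5@95] asks=[-]
After op 9 cancel(order #3): fills=none; bids=[#6:1@105 #7:5@97 #4:3@96 #1:5@95] asks=[-]
After op 10 [order #8] limit_buy(price=103, qty=2): fills=none; bids=[#6:1@105 #8:2@103 #7:5@97 #4:3@96 #1:5@95] asks=[-]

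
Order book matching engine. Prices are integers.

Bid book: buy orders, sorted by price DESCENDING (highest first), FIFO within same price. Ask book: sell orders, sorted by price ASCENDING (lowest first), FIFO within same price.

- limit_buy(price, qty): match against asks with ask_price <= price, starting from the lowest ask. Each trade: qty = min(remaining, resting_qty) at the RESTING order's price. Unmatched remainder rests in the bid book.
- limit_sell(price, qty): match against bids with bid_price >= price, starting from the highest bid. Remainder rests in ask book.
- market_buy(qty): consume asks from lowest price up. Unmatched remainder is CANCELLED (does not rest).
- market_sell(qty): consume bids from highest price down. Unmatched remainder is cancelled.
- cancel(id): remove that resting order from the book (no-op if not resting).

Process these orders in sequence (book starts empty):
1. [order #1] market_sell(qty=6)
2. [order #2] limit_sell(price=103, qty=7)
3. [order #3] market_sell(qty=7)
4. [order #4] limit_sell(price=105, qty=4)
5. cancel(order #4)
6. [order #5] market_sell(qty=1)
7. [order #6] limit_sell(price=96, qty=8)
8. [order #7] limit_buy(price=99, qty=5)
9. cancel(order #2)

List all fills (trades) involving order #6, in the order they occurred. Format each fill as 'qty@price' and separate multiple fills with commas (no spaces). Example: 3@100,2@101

After op 1 [order #1] market_sell(qty=6): fills=none; bids=[-] asks=[-]
After op 2 [order #2] limit_sell(price=103, qty=7): fills=none; bids=[-] asks=[#2:7@103]
After op 3 [order #3] market_sell(qty=7): fills=none; bids=[-] asks=[#2:7@103]
After op 4 [order #4] limit_sell(price=105, qty=4): fills=none; bids=[-] asks=[#2:7@103 #4:4@105]
After op 5 cancel(order #4): fills=none; bids=[-] asks=[#2:7@103]
After op 6 [order #5] market_sell(qty=1): fills=none; bids=[-] asks=[#2:7@103]
After op 7 [order #6] limit_sell(price=96, qty=8): fills=none; bids=[-] asks=[#6:8@96 #2:7@103]
After op 8 [order #7] limit_buy(price=99, qty=5): fills=#7x#6:5@96; bids=[-] asks=[#6:3@96 #2:7@103]
After op 9 cancel(order #2): fills=none; bids=[-] asks=[#6:3@96]

Answer: 5@96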